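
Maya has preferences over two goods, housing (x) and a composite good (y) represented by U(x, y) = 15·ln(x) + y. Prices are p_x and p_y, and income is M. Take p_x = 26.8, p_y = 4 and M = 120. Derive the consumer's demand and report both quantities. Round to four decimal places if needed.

So x*(p_x,p_y) = 15·p_y/p_x, independent of income; and y* = (M − 15·p_y)/p_y.
At the given prices: x* = 15·4/26.8 = 2.2388, and y* = 15.

x* = 2.2388, y* = 15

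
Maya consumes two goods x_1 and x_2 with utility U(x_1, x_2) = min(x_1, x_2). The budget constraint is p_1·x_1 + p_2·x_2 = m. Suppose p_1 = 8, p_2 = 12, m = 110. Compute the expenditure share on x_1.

share on x_1 = 0.4

With perfect complements, no substitution: consume in ratio x_1:x_2 = 1:1.
Budget: p_1·x_1 + p_2·x_1 = m, so (p_1 + p_2)·x_1 = m.
Demand: x_1*(p_1,p_2,m) = m/(p_1 + p_2), x_2* = m/(p_1 + p_2).
Here 8 + 12 = 20, giving x_1* = 5.5 and x_2* = 5.5.
Expenditure on x_1: 8·5.5 = 44; share = 0.4.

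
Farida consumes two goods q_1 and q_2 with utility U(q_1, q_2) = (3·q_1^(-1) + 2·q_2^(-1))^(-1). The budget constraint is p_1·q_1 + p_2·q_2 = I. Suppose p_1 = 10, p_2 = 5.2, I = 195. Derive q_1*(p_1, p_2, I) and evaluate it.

With the ratio pinned down, the budget gives q_1* = I/(p_1 + p_2·(q_2/q_1)) and q_2* = (q_2/q_1)·q_1*.
Numerically q_2/q_1 = 1.132277, so q_1* = 195/(10 + 5.2·1.132277) = 12.2735.

q_1* = 12.2735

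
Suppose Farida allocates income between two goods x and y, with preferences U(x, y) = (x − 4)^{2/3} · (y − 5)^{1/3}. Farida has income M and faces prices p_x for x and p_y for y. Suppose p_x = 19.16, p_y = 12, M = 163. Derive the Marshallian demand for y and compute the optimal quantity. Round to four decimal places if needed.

y* = 5.7322

After buying the subsistence bundle (4, 5), a share 2/3 of the remaining income goes to x: x* = 4 + 2/3·(M − 4p_x − 5p_y)/p_x.
Discretionary income = 163 − 4·19.16 − 5·12 = 26.36; y* = 5 + 1/3·26.36/12 = 5.7322.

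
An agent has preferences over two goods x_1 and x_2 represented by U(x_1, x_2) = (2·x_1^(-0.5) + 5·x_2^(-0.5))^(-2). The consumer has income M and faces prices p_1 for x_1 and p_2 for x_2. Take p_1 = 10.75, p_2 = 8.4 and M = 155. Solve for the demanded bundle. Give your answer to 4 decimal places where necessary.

From the CES first-order condition, (2/5)·(x_2/x_1)^(1.5) = p_1/p_2.
Solve for the ratio: x_2/x_1 = [(5/2)·p_1/p_2]^(2/3).
With the ratio pinned down, the budget gives x_1* = M/(p_1 + p_2·(x_2/x_1)) and x_2* = (x_2/x_1)·x_1*.
Numerically x_2/x_1 = 2.171265, so x_1* = 155/(10.75 + 8.4·2.171265) = 5.3469 and x_2* = 2.171265·5.3469 = 11.6096.

x_1* = 5.3469, x_2* = 11.6096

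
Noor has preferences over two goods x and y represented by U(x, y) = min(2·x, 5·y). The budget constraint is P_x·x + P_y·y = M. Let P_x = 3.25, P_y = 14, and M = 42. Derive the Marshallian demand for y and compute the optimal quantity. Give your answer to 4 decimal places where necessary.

y* = 1.8983

Leontief preferences: the optimum is at the kink where x/5 = y/2, i.e. y = (2/5)·x.
Budget: P_x·x + P_y·(2/5)·x = M, so (5·P_x + 2·P_y)·x = 5·M.
Demand: x*(P_x,P_y,M) = 5·M/(5·P_x + 2·P_y), y* = 2·M/(5·P_x + 2·P_y).
Here 5·3.25 + 2·14 = 44.25, giving y* = 1.8983.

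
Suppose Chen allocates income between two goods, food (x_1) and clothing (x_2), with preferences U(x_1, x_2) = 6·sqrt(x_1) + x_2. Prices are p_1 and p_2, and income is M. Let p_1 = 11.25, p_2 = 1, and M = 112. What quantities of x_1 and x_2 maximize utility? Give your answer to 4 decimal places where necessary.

x_1* = 0.0711, x_2* = 111.2

Utility is quasi-linear in x_2; the FOC for x_1 is 3/√x_1 = p_1/p_2.
Thus x_1* = (3·p_2/p_1)² — independent of M — with the rest of income spent on x_2.
Plugging in: x_1* = (3·1/11.25)² = 0.0711, x_2* = 111.2.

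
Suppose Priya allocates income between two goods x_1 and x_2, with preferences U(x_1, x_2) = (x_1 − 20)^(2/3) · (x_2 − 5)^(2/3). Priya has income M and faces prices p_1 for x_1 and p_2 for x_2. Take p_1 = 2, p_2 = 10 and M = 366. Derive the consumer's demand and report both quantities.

x_1* = 89, x_2* = 18.8

Let x_1' = x_1−20, x_2' = x_2−5. MRS = x_2'/x_1' = p_1/p_2.
After buying the subsistence bundle (20, 5), a share 0.5 of the remaining income goes to x_1: x_1* = 20 + 0.5·(M − 20p_1 − 5p_2)/p_1.
Discretionary income = 366 − 20·2 − 5·10 = 276; x_1* = 20 + 0.5·276/2 = 89; x_2* = 5 + 0.5·276/10 = 18.8.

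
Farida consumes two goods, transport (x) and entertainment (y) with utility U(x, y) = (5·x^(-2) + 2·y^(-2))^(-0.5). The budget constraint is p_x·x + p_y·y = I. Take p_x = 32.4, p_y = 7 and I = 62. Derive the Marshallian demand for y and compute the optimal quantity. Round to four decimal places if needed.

y* = 1.8571

MRS = MU_x/MU_y = (5/2)·(y/x)^(3). Set equal to p_x/p_y.
Hence y/x = ((2/5)·p_x/p_y)^(1/(3)), i.e. raised to the 1/3 power.
With the ratio pinned down, the budget gives x* = I/(p_x + p_y·(y/x)) and y* = (y/x)·x*.
Numerically y/x = 1.227917, so x* = 62/(32.4 + 7·1.227917) = 1.5124 and y* = 1.227917·1.5124 = 1.8571.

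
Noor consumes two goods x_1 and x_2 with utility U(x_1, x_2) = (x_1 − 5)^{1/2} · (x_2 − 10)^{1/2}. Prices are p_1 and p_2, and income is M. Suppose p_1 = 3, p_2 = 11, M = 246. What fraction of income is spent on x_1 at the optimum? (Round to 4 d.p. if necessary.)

This is Cobb-Douglas in (x_1−5, x_2−10): tangency gives 0.5·p_2·(x_2−10) = 0.5·p_1·(x_1−5).
Substituting into the budget: x_1* = 5 + 0.5·(M − 5·p_1 − 10·p_2)/p_1, and x_2* = 10 + 0.5·(…)/p_2.
Discretionary income = 246 − 5·3 − 10·11 = 121; x_1* = 5 + 0.5·121/3 = 25.1667; x_2* = 10 + 0.5·121/11 = 15.5.
Expenditure on x_1: 3·25.1667 = 75.5; share = 0.3069.

share on x_1 = 0.3069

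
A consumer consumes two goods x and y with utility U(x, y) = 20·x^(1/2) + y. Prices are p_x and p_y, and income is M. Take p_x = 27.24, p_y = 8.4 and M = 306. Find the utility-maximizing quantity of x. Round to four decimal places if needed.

x* = 9.5092

Thus x* = (10·p_y/p_x)² — independent of M — with the rest of income spent on y.
Plugging in: x* = (10·8.4/27.24)² = 9.5092.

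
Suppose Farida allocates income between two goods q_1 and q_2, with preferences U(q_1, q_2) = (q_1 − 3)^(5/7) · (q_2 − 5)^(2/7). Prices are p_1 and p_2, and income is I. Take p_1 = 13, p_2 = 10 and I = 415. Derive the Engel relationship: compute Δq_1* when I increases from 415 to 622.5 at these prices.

Let q_1' = q_1−3, q_2' = q_2−5. MRS = (5/2)·q_2'/q_1' = p_1/p_2.
Substituting into the budget: q_1* = 3 + 5/7·(I − 3·p_1 − 5·p_2)/p_1, and q_2* = 5 + 2/7·(…)/p_2.
Discretionary income = 415 − 3·13 − 5·10 = 326; q_1* = 3 + 5/7·326/13 = 20.9121.
At I' = 622.5: q_1* = 32.3132. Change: 32.3132 − 20.9121 = 11.4011.

Δq_1* = 11.4011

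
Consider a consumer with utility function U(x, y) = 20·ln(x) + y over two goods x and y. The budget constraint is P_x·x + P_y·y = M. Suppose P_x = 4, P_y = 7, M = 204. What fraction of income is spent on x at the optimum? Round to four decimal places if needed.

At the given prices: x* = 20·7/4 = 35, and y* = 9.1429.
Expenditure on x: 4·35 = 140; share = 0.6863.

share on x = 0.6863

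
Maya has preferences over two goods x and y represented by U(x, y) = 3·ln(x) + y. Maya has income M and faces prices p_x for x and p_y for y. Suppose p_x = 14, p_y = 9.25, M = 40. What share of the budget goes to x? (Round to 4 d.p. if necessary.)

share on x = 0.6937

MU_x = 3/x, MU_y = 1. Tangency: 3/x = p_x/p_y.
So x*(p_x,p_y) = 3·p_y/p_x, independent of income; and y* = (M − 3·p_y)/p_y.
At the given prices: x* = 3·9.25/14 = 1.9821, and y* = 1.3243.
Expenditure on x: 14·1.9821 = 27.75; share = 0.6937.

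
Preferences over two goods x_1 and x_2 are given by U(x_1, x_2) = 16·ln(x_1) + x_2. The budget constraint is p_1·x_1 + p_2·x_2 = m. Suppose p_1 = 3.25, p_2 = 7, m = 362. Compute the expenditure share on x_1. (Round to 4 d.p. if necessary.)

share on x_1 = 0.3094

At the given prices: x_1* = 16·7/3.25 = 34.4615, and x_2* = 35.7143.
Expenditure on x_1: 3.25·34.4615 = 112; share = 0.3094.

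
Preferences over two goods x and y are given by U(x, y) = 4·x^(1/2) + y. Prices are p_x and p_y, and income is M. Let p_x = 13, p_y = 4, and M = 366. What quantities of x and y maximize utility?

MU_x = 2/√x, MU_y = 1. Tangency: 2/√x = p_x/p_y.
Solve: √x = 2·p_y/p_x, so x*(p_x,p_y) = (2·p_y/p_x)², and y* = (M − p_x·x*)/p_y.
Plugging in: x* = (2·4/13)² = 0.3787, y* = 90.2692.

x* = 0.3787, y* = 90.2692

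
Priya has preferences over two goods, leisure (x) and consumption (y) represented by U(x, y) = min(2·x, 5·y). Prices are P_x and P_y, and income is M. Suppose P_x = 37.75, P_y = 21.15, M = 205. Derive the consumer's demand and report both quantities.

With perfect complements, no substitution: consume in ratio x:y = 5:2.
Budget: P_x·x + P_y·(2/5)·x = M, so (5·P_x + 2·P_y)·x = 5·M.
Demand: x*(P_x,P_y,M) = 5·M/(5·P_x + 2·P_y), y* = 2·M/(5·P_x + 2·P_y).
Here 5·37.75 + 2·21.15 = 231.05, giving x* = 4.4363 and y* = 1.7745.

x* = 4.4363, y* = 1.7745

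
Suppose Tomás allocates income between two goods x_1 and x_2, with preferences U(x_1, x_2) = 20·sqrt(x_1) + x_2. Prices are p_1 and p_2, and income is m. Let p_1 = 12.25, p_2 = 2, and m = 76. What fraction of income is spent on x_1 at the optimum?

Thus x_1* = (10·p_2/p_1)² — independent of m — with the rest of income spent on x_2.
Plugging in: x_1* = (10·2/12.25)² = 2.6656, x_2* = 21.6735.
Expenditure on x_1: 12.25·2.6656 = 32.6531; share = 0.4296.

share on x_1 = 0.4296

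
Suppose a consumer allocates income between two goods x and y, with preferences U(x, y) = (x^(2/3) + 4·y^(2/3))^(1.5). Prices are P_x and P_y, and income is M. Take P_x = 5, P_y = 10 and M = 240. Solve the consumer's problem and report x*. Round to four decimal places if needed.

x* = 2.8235

MRS = MU_x/MU_y = (1/4)·(y/x)^(1/3). Set equal to P_x/P_y.
Solve for the ratio: y/x = [4·P_x/P_y]^(3).
With the ratio pinned down, the budget gives x* = M/(P_x + P_y·(y/x)) and y* = (y/x)·x*.
Numerically y/x = 8, so x* = 240/(5 + 10·8) = 2.8235.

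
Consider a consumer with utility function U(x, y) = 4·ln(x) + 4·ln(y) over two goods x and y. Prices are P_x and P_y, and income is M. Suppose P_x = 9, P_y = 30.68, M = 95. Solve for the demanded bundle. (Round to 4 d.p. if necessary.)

MU_x/MU_y = (4·y)/(4·x); tangency sets this equal to P_x/P_y.
So 4·P_y·y = 4·P_x·x; combined with the budget, a share 0.5 of income goes to x.
Demand: x*(P_x,P_y,M) = 0.5·M/P_x and y* = 0.5·M/P_y.
At P_x=9, P_y=30.68, M=95: x* = 0.5·95/9 = 5.2778, y* = 1.5482.

x* = 5.2778, y* = 1.5482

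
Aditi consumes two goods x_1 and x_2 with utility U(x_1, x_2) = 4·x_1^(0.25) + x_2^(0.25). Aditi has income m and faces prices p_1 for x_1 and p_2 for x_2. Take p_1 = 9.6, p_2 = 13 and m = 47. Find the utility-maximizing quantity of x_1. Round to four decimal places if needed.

x_1* = 4.2857

MU_x_1 ∝ 4·x_1^(-0.75), MU_x_2 ∝ x_2^(-0.75), so MRS = 4·(x_2/x_1)^(0.75) = p_1/p_2.
Solve for the ratio: x_2/x_1 = [(1/4)·p_1/p_2]^(4/3).
Substitute x_2 = (x_2/x_1)·x_1 into the budget: x_1* = m/(p_1 + p_2·(x_2/x_1)).
Numerically x_2/x_1 = 0.105121, so x_1* = 47/(9.6 + 13·0.105121) = 4.2857.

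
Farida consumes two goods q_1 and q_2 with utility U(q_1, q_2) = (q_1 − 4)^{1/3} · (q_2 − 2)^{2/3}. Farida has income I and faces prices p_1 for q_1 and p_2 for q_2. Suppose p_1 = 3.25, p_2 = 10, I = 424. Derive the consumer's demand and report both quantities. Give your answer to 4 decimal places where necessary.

q_1* = 44.1026, q_2* = 28.0667

MRS = (1/2)·(q_2−2)/(q_1−4). Tangency with p_1/p_2 gives q_2−2 = 2·(p_1/p_2)·(q_1−4).
After buying the subsistence bundle (4, 2), a share 1/3 of the remaining income goes to q_1: q_1* = 4 + 1/3·(I − 4p_1 − 2p_2)/p_1.
Discretionary income = 424 − 4·3.25 − 2·10 = 391; q_1* = 4 + 1/3·391/3.25 = 44.1026; q_2* = 2 + 2/3·391/10 = 28.0667.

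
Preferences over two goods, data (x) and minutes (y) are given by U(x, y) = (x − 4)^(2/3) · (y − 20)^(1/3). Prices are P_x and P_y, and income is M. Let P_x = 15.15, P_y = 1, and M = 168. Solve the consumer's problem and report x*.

MRS = 2·(y−20)/(x−4). Tangency with P_x/P_y gives y−20 = (1/2)·(P_x/P_y)·(x−4).
After buying the subsistence bundle (4, 20), a share 2/3 of the remaining income goes to x: x* = 4 + 2/3·(M − 4P_x − 20P_y)/P_x.
Discretionary income = 168 − 4·15.15 − 20·1 = 87.4; x* = 4 + 2/3·87.4/15.15 = 7.846.

x* = 7.846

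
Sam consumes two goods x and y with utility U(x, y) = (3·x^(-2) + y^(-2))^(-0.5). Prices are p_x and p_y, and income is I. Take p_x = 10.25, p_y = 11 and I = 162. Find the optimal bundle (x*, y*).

x* = 9.1528, y* = 6.1985

From the CES first-order condition, 3·(y/x)^(3) = p_x/p_y.
Hence y/x = ((1/3)·p_x/p_y)^(1/(3)), i.e. raised to the 1/3 power.
With the ratio pinned down, the budget gives x* = I/(p_x + p_y·(y/x)) and y* = (y/x)·x*.
Numerically y/x = 0.677231, so x* = 162/(10.25 + 11·0.677231) = 9.1528 and y* = 0.677231·9.1528 = 6.1985.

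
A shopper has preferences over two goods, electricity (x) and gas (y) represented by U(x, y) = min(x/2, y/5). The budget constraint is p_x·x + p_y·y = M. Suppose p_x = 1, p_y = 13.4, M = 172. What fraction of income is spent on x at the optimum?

Leontief preferences: the optimum is at the kink where x/2 = y/5, i.e. y = (5/2)·x.
Budget: p_x·x + p_y·(5/2)·x = M, so (2·p_x + 5·p_y)·x = 2·M.
Demand: x*(p_x,p_y,M) = 2·M/(2·p_x + 5·p_y), y* = 5·M/(2·p_x + 5·p_y).
Here 2·1 + 5·13.4 = 69, giving x* = 4.9855 and y* = 12.4638.
Expenditure on x: 1·4.9855 = 4.9855; share = 0.029.

share on x = 0.029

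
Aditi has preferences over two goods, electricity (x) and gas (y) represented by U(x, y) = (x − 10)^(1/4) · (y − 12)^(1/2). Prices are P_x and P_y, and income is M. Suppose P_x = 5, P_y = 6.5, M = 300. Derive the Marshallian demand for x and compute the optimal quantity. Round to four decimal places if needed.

MRS = (1/2)·(y−12)/(x−10). Tangency with P_x/P_y gives y−12 = 2·(P_x/P_y)·(x−10).
After buying the subsistence bundle (10, 12), a share 1/3 of the remaining income goes to x: x* = 10 + 1/3·(M − 10P_x − 12P_y)/P_x.
Discretionary income = 300 − 10·5 − 12·6.5 = 172; x* = 10 + 1/3·172/5 = 21.4667.

x* = 21.4667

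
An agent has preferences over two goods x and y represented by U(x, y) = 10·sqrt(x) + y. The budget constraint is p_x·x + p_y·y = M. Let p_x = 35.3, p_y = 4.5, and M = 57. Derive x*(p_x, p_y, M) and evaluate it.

x* = 0.4063

Solve: √x = 5·p_y/p_x, so x*(p_x,p_y) = (5·p_y/p_x)², and y* = (M − p_x·x*)/p_y.
Plugging in: x* = (5·4.5/35.3)² = 0.4063.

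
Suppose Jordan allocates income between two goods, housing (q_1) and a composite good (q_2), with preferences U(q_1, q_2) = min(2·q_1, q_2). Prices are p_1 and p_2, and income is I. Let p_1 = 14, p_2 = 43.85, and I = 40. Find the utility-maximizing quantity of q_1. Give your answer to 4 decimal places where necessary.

Demand: q_1*(p_1,p_2,I) = I/(p_1 + 2·p_2), q_2* = 2·I/(p_1 + 2·p_2).
Here 14 + 2·43.85 = 101.7, giving q_1* = 0.3933.

q_1* = 0.3933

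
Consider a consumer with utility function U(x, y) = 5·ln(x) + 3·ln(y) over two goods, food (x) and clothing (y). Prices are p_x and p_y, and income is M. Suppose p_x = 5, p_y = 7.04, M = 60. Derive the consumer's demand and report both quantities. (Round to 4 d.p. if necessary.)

Tangency: MRS = (5/3)·y/x = p_x/p_y.
Rearranging, p_y·y = (3/5)·p_x·x. Substituting into the budget gives p_x·x·(1 + (3/5)) = M.
Demand: x*(p_x,p_y,M) = 0.625·M/p_x and y* = 0.375·M/p_y.
At p_x=5, p_y=7.04, M=60: x* = 0.625·60/5 = 7.5, y* = 3.196.

x* = 7.5, y* = 3.196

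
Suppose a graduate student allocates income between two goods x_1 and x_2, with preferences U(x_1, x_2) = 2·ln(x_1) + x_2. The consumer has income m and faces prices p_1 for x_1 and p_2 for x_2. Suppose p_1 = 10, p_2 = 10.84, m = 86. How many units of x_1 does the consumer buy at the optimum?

At the given prices: x_1* = 2·10.84/10 = 2.168.

x_1* = 2.168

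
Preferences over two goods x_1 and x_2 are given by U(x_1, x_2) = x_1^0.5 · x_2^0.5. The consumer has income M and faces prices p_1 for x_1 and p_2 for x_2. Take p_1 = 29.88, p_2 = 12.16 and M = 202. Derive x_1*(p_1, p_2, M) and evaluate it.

Demand: x_1*(p_1,p_2,M) = 0.5·M/p_1 and x_2* = 0.5·M/p_2.
At p_1=29.88, p_2=12.16, M=202: x_1* = 0.5·202/29.88 = 3.3802.

x_1* = 3.3802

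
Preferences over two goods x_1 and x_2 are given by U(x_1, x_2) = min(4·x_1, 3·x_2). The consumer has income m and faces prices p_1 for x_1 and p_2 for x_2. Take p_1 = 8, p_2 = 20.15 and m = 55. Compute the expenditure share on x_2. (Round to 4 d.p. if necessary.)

With perfect complements, no substitution: consume in ratio x_1:x_2 = 3:4.
Budget: p_1·x_1 + p_2·(4/3)·x_1 = m, so (3·p_1 + 4·p_2)·x_1 = 3·m.
Demand: x_1*(p_1,p_2,m) = 3·m/(3·p_1 + 4·p_2), x_2* = 4·m/(3·p_1 + 4·p_2).
Here 3·8 + 4·20.15 = 104.6, giving x_1* = 1.5774 and x_2* = 2.1033.
Expenditure on x_2: 20.15·2.1033 = 42.3805; share = 0.7706.

share on x_2 = 0.7706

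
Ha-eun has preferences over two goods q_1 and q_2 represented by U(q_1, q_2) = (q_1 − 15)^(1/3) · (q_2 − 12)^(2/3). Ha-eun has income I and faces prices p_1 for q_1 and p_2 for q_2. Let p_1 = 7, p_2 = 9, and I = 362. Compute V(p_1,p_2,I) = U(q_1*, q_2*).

V = 9.5256

Let q_1' = q_1−15, q_2' = q_2−12. MRS = (1/2)·q_2'/q_1' = p_1/p_2.
Substituting into the budget: q_1* = 15 + 1/3·(I − 15·p_1 − 12·p_2)/p_1, and q_2* = 12 + 2/3·(…)/p_2.
Discretionary income = 362 − 15·7 − 12·9 = 149; q_1* = 15 + 1/3·149/7 = 22.0952; q_2* = 12 + 2/3·149/9 = 23.037.
Utility at the optimum: U(22.0952, 23.037) = 9.5256.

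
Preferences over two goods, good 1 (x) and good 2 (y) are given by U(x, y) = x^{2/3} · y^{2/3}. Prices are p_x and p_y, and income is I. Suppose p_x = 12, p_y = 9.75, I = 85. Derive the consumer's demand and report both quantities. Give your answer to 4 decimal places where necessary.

x* = 3.5417, y* = 4.359

Tangency: MRS = y/x = p_x/p_y.
Rearranging, p_y·y = p_x·x. Substituting into the budget gives p_x·x·(1 + 1) = I.
Demand: x*(p_x,p_y,I) = 0.5·I/p_x and y* = 0.5·I/p_y.
At p_x=12, p_y=9.75, I=85: x* = 0.5·85/12 = 3.5417, y* = 4.359.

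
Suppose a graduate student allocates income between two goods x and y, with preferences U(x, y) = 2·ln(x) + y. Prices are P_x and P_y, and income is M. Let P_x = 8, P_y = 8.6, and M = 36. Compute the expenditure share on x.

Set MRS = P_x/P_y: (2/x)/1 = P_x/P_y.
So x*(P_x,P_y) = 2·P_y/P_x, independent of income; and y* = (M − 2·P_y)/P_y.
At the given prices: x* = 2·8.6/8 = 2.15, and y* = 2.186.
Expenditure on x: 8·2.15 = 17.2; share = 0.4778.

share on x = 0.4778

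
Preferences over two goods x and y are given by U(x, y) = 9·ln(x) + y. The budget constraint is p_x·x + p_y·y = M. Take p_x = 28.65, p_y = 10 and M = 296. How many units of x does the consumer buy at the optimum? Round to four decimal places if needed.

x* = 3.1414

At the given prices: x* = 9·10/28.65 = 3.1414.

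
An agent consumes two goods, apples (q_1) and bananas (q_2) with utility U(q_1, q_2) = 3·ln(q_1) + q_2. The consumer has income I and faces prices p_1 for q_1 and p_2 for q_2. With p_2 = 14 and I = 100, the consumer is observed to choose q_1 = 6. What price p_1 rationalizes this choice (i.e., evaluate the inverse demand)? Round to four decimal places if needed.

MU_q_1 = 3/q_1, MU_q_2 = 1. Tangency: 3/q_1 = p_1/p_2.
So q_1*(p_1,p_2) = 3·p_2/p_1, independent of income; and q_2* = (I − 3·p_2)/p_2.
Set q_1* = 6 in the demand function and solve for p_1: p_1 = 7.

p_1 = 7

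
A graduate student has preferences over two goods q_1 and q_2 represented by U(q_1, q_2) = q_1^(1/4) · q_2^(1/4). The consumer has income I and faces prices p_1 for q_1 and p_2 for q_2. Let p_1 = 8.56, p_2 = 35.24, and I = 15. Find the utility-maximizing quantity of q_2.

q_2* = 0.2128

The MRS is q_2/q_1. Set MRS = p_1/p_2.
So 0.25·p_2·q_2 = 0.25·p_1·q_1; combined with the budget, a share 0.5 of income goes to q_1.
Demand: q_1*(p_1,p_2,I) = 0.5·I/p_1 and q_2* = 0.5·I/p_2.
At p_1=8.56, p_2=35.24, I=15: q_2* = 0.5·15/35.24 = 0.2128.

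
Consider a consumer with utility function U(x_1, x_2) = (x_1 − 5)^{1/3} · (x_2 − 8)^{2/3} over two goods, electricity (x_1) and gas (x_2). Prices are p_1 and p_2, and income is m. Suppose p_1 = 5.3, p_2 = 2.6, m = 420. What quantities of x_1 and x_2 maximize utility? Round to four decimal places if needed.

This is Cobb-Douglas in (x_1−5, x_2−8): tangency gives 1/3·p_2·(x_2−8) = 2/3·p_1·(x_1−5).
After buying the subsistence bundle (5, 8), a share 1/3 of the remaining income goes to x_1: x_1* = 5 + 1/3·(m − 5p_1 − 8p_2)/p_1.
Discretionary income = 420 − 5·5.3 − 8·2.6 = 372.7; x_1* = 5 + 1/3·372.7/5.3 = 28.4403; x_2* = 8 + 2/3·372.7/2.6 = 103.5641.

x_1* = 28.4403, x_2* = 103.5641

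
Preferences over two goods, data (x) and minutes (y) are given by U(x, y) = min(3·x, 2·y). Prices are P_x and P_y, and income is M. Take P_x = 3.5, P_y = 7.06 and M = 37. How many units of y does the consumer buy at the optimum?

y* = 3.939

With perfect complements, no substitution: consume in ratio x:y = 2:3.
Budget: P_x·x + P_y·(3/2)·x = M, so (2·P_x + 3·P_y)·x = 2·M.
Demand: x*(P_x,P_y,M) = 2·M/(2·P_x + 3·P_y), y* = 3·M/(2·P_x + 3·P_y).
Here 2·3.5 + 3·7.06 = 28.18, giving y* = 3.939.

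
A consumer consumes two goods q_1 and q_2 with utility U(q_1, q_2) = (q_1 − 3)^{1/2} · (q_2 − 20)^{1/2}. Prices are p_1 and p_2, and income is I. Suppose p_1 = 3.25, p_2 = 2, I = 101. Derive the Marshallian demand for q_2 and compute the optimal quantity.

q_2* = 32.8125

MRS = (q_2−20)/(q_1−3). Tangency with p_1/p_2 gives q_2−20 = (p_1/p_2)·(q_1−3).
After buying the subsistence bundle (3, 20), a share 0.5 of the remaining income goes to q_1: q_1* = 3 + 0.5·(I − 3p_1 − 20p_2)/p_1.
Discretionary income = 101 − 3·3.25 − 20·2 = 51.25; q_2* = 20 + 0.5·51.25/2 = 32.8125.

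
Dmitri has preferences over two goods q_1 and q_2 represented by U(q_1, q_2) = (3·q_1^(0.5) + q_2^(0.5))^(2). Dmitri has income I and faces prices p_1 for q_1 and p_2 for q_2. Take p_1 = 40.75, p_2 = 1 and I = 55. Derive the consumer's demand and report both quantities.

From the CES first-order condition, 3·(q_2/q_1)^(0.5) = p_1/p_2.
Solve for the ratio: q_2/q_1 = [(1/3)·p_1/p_2]^(2).
Substitute q_2 = (q_2/q_1)·q_1 into the budget: q_1* = I/(p_1 + p_2·(q_2/q_1)).
Numerically q_2/q_1 = 184.506944, so q_1* = 55/(40.75 + 1·184.506944) = 0.2442 and q_2* = 184.506944·0.2442 = 45.0503.

q_1* = 0.2442, q_2* = 45.0503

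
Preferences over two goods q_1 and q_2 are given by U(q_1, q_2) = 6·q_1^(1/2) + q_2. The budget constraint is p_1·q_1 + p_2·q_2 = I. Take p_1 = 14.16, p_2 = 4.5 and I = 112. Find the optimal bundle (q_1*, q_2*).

q_1* = 0.909, q_2* = 22.0287

Set MRS = p_1/p_2: 3·q_1^(−1/2) = p_1/p_2.
Solve: √q_1 = 3·p_2/p_1, so q_1*(p_1,p_2) = (3·p_2/p_1)², and q_2* = (I − p_1·q_1*)/p_2.
Plugging in: q_1* = (3·4.5/14.16)² = 0.909, q_2* = 22.0287.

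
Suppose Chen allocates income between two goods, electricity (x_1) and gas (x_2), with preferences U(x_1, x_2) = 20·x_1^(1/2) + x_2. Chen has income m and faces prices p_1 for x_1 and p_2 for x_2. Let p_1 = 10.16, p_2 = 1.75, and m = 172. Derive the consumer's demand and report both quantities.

Utility is quasi-linear in x_2; the FOC for x_1 is 10/√x_1 = p_1/p_2.
Thus x_1* = (10·p_2/p_1)² — independent of m — with the rest of income spent on x_2.
Plugging in: x_1* = (10·1.75/10.16)² = 2.9668, x_2* = 81.0613.

x_1* = 2.9668, x_2* = 81.0613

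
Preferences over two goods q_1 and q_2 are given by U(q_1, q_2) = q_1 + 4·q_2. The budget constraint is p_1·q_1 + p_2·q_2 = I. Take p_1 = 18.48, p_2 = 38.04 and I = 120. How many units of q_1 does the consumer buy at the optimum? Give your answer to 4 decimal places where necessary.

q_1* = 0

Linear utility — the consumer picks whichever good has higher MU/price: 1/18.48 = 0.0541 vs 4/38.04 = 0.1052.
q_2 gives more utility per dollar, so spend all income on q_2: q_2* = I/p_2, q_1* = 0.
Numerically: q_1* = 0, q_2* = 3.1546.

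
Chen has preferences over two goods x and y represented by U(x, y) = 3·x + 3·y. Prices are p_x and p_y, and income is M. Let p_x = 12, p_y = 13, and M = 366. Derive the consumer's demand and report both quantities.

x gives more utility per dollar, so spend all income on x: x* = M/p_x, y* = 0.
Numerically: x* = 30.5, y* = 0.

x* = 30.5, y* = 0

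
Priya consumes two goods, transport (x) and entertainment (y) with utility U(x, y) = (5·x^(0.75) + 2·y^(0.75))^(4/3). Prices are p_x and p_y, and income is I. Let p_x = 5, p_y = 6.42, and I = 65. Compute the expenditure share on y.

Substitute y = (y/x)·x into the budget: x* = I/(p_x + p_y·(y/x)).
Numerically y/x = 0.009418, so x* = 65/(5 + 6.42·0.009418) = 12.8447 and y* = 0.009418·12.8447 = 0.121.
Expenditure on y: 6.42·0.121 = 0.7767; share = 0.0119.

share on y = 0.0119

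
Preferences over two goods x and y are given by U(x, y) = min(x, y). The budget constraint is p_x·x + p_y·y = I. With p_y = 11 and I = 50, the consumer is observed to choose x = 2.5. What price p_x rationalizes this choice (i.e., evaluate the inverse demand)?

Leontief preferences: the optimum is at the kink where x/1 = y/1, i.e. y = x.
Budget: p_x·x + p_y·x = I, so (p_x + p_y)·x = I.
Demand: x*(p_x,p_y,I) = I/(p_x + p_y), y* = I/(p_x + p_y).
Set x* = 2.5 in the demand function and solve for p_x: p_x = 9.

p_x = 9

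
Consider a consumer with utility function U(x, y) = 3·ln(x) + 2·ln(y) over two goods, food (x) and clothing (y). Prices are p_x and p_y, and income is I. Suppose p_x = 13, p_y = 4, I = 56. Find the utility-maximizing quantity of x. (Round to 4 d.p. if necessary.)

MU_x/MU_y = (3·y)/(2·x); tangency sets this equal to p_x/p_y.
Rearranging, p_y·y = (2/3)·p_x·x. Substituting into the budget gives p_x·x·(1 + (2/3)) = I.
Demand: x*(p_x,p_y,I) = 0.6·I/p_x and y* = 0.4·I/p_y.
At p_x=13, p_y=4, I=56: x* = 0.6·56/13 = 2.5846.

x* = 2.5846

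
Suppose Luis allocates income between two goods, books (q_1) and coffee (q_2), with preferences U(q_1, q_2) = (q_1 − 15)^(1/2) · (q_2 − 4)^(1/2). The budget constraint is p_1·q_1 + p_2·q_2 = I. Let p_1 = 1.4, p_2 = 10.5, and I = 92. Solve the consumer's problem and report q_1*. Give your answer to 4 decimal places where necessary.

MRS = (q_2−4)/(q_1−15). Tangency with p_1/p_2 gives q_2−4 = (p_1/p_2)·(q_1−15).
After buying the subsistence bundle (15, 4), a share 0.5 of the remaining income goes to q_1: q_1* = 15 + 0.5·(I − 15p_1 − 4p_2)/p_1.
Discretionary income = 92 − 15·1.4 − 4·10.5 = 29; q_1* = 15 + 0.5·29/1.4 = 25.3571.

q_1* = 25.3571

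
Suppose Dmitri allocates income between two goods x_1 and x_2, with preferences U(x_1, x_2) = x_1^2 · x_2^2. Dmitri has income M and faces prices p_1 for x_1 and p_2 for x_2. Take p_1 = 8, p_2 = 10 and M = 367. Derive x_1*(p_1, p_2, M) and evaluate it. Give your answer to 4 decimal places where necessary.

x_1* = 22.9375

The MRS is x_2/x_1. Set MRS = p_1/p_2.
So 2·p_2·x_2 = 2·p_1·x_1; combined with the budget, a share 0.5 of income goes to x_1.
Demand: x_1*(p_1,p_2,M) = 0.5·M/p_1 and x_2* = 0.5·M/p_2.
At p_1=8, p_2=10, M=367: x_1* = 0.5·367/8 = 22.9375.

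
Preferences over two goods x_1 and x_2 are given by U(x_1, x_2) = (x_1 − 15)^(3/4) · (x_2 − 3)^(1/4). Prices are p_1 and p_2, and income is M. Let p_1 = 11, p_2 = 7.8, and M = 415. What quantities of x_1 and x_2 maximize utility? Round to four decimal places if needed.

This is Cobb-Douglas in (x_1−15, x_2−3): tangency gives 0.75·p_2·(x_2−3) = 0.25·p_1·(x_1−15).
After buying the subsistence bundle (15, 3), a share 0.75 of the remaining income goes to x_1: x_1* = 15 + 0.75·(M − 15p_1 − 3p_2)/p_1.
Discretionary income = 415 − 15·11 − 3·7.8 = 226.6; x_1* = 15 + 0.75·226.6/11 = 30.45; x_2* = 3 + 0.25·226.6/7.8 = 10.2628.

x_1* = 30.45, x_2* = 10.2628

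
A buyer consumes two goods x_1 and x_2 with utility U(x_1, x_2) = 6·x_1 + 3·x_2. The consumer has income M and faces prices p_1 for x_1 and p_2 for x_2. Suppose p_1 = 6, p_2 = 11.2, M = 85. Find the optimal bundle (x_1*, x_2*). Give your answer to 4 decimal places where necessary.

x_1* = 14.1667, x_2* = 0

Perfect substitutes: compare marginal utility per dollar. 6/p_1 vs 3/p_2 → 1 vs 0.2679.
x_1 gives more utility per dollar, so spend all income on x_1: x_1* = M/p_1, x_2* = 0.
Numerically: x_1* = 14.1667, x_2* = 0.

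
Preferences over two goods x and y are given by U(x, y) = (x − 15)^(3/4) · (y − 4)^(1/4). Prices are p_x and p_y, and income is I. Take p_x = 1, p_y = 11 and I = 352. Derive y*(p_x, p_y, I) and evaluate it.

y* = 10.6591

MRS = 3·(y−4)/(x−15). Tangency with p_x/p_y gives y−4 = (1/3)·(p_x/p_y)·(x−15).
After buying the subsistence bundle (15, 4), a share 0.75 of the remaining income goes to x: x* = 15 + 0.75·(I − 15p_x − 4p_y)/p_x.
Discretionary income = 352 − 15·1 − 4·11 = 293; y* = 4 + 0.25·293/11 = 10.6591.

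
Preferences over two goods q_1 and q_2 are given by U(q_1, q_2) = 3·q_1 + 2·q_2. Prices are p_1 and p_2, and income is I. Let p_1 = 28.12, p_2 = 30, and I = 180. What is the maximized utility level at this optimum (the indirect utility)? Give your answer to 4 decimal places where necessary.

Perfect substitutes: compare marginal utility per dollar. 3/p_1 vs 2/p_2 → 0.1067 vs 0.0667.
q_1 gives more utility per dollar, so spend all income on q_1: q_1* = I/p_1, q_2* = 0.
Numerically: q_1* = 6.4011, q_2* = 0.
Utility at the optimum: U(6.4011, 0) = 19.2034.

V = 19.2034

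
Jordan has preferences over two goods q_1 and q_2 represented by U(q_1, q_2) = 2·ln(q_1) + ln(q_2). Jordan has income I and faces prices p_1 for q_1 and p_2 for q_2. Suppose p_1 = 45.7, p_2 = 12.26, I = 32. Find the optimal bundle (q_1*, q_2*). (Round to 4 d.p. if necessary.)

MU_q_1/MU_q_2 = (2·q_2)/(q_1); tangency sets this equal to p_1/p_2.
Rearranging, p_2·q_2 = (1/2)·p_1·q_1. Substituting into the budget gives p_1·q_1·(1 + (1/2)) = I.
Demand: q_1*(p_1,p_2,I) = 2/3·I/p_1 and q_2* = 1/3·I/p_2.
At p_1=45.7, p_2=12.26, I=32: q_1* = 2/3·32/45.7 = 0.4668, q_2* = 0.87.

q_1* = 0.4668, q_2* = 0.87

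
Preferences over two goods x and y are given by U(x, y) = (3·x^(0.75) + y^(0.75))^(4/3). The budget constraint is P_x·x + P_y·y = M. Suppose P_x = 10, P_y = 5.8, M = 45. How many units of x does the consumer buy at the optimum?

x* = 4.2322

From the CES first-order condition, 3·(y/x)^(0.25) = P_x/P_y.
Solve for the ratio: y/x = [(1/3)·P_x/P_y]^(4).
With the ratio pinned down, the budget gives x* = M/(P_x + P_y·(y/x)) and y* = (y/x)·x*.
Numerically y/x = 0.109095, so x* = 45/(10 + 5.8·0.109095) = 4.2322.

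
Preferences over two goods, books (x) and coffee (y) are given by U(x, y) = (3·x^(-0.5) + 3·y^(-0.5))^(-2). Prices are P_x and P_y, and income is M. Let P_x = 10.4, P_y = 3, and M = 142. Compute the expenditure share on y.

Substitute y = (y/x)·x into the budget: x* = M/(P_x + P_y·(y/x)).
Numerically y/x = 2.290559, so x* = 142/(10.4 + 3·2.290559) = 8.2216 and y* = 2.290559·8.2216 = 18.8319.
Expenditure on y: 3·18.8319 = 56.4958; share = 0.3979.

share on y = 0.3979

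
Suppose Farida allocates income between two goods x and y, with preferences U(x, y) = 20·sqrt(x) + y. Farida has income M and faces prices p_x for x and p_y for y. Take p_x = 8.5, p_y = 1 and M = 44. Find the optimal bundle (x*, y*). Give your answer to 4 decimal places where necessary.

x* = 1.3841, y* = 32.2353

Utility is quasi-linear in y; the FOC for x is 10/√x = p_x/p_y.
Solve: √x = 10·p_y/p_x, so x*(p_x,p_y) = (10·p_y/p_x)², and y* = (M − p_x·x*)/p_y.
Plugging in: x* = (10·1/8.5)² = 1.3841, y* = 32.2353.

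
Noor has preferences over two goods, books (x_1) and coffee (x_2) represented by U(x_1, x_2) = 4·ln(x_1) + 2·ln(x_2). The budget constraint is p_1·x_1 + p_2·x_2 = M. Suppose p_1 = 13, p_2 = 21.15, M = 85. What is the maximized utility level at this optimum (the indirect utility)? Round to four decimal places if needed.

V = 6.4737

MU_x_1/MU_x_2 = (4·x_2)/(2·x_1); tangency sets this equal to p_1/p_2.
Rearranging, p_2·x_2 = (1/2)·p_1·x_1. Substituting into the budget gives p_1·x_1·(1 + (1/2)) = M.
Demand: x_1*(p_1,p_2,M) = 2/3·M/p_1 and x_2* = 1/3·M/p_2.
At p_1=13, p_2=21.15, M=85: x_1* = 2/3·85/13 = 4.359, x_2* = 1.3396.
Utility at the optimum: U(4.359, 1.3396) = 6.4737.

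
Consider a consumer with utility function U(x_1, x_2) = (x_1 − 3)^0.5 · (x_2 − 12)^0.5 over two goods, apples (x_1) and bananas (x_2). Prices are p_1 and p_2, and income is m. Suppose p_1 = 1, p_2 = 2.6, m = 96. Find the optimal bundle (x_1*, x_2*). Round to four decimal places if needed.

This is Cobb-Douglas in (x_1−3, x_2−12): tangency gives 0.5·p_2·(x_2−12) = 0.5·p_1·(x_1−3).
After buying the subsistence bundle (3, 12), a share 0.5 of the remaining income goes to x_1: x_1* = 3 + 0.5·(m − 3p_1 − 12p_2)/p_1.
Discretionary income = 96 − 3·1 − 12·2.6 = 61.8; x_1* = 3 + 0.5·61.8/1 = 33.9; x_2* = 12 + 0.5·61.8/2.6 = 23.8846.

x_1* = 33.9, x_2* = 23.8846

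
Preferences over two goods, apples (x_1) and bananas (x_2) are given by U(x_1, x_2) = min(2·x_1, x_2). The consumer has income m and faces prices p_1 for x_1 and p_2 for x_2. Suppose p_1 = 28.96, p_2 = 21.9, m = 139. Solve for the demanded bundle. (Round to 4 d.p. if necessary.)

Demand: x_1*(p_1,p_2,m) = m/(p_1 + 2·p_2), x_2* = 2·m/(p_1 + 2·p_2).
Here 28.96 + 2·21.9 = 72.76, giving x_1* = 1.9104 and x_2* = 3.8208.

x_1* = 1.9104, x_2* = 3.8208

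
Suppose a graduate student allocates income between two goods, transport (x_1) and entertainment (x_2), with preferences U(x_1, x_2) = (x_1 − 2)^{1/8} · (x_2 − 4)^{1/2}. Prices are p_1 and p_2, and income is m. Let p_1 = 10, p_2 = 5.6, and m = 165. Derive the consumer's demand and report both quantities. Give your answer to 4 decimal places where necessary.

x_1* = 4.452, x_2* = 21.5143

This is Cobb-Douglas in (x_1−2, x_2−4): tangency gives 0.125·p_2·(x_2−4) = 0.5·p_1·(x_1−2).
After buying the subsistence bundle (2, 4), a share 0.2 of the remaining income goes to x_1: x_1* = 2 + 0.2·(m − 2p_1 − 4p_2)/p_1.
Discretionary income = 165 − 2·10 − 4·5.6 = 122.6; x_1* = 2 + 0.2·122.6/10 = 4.452; x_2* = 4 + 0.8·122.6/5.6 = 21.5143.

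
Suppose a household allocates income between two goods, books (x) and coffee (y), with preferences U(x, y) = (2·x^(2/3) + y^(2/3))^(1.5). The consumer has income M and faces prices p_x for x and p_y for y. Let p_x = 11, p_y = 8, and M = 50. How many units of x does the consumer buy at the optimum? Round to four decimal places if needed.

MRS = MU_x/MU_y = 2·(y/x)^(1/3). Set equal to p_x/p_y.
Hence y/x = ((1/2)·p_x/p_y)^(1/(1/3)), i.e. raised to the 3 power.
Substitute y = (y/x)·x into the budget: x* = M/(p_x + p_y·(y/x)).
Numerically y/x = 0.324951, so x* = 50/(11 + 8·0.324951) = 3.6766.

x* = 3.6766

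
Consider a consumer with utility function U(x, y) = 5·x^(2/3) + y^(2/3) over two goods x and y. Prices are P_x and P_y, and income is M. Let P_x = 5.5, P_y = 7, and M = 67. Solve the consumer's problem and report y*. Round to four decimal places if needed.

y* = 0.047

MRS = MU_x/MU_y = 5·(y/x)^(1/3). Set equal to P_x/P_y.
Solve for the ratio: y/x = [(1/5)·P_x/P_y]^(3).
With the ratio pinned down, the budget gives x* = M/(P_x + P_y·(y/x)) and y* = (y/x)·x*.
Numerically y/x = 0.00388, so x* = 67/(5.5 + 7·0.00388) = 12.122 and y* = 0.00388·12.122 = 0.047.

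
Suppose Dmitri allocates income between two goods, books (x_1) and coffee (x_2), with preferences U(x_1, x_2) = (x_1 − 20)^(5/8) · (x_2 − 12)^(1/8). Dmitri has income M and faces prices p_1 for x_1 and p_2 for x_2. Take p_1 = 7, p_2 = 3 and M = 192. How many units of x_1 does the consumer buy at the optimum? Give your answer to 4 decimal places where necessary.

This is Cobb-Douglas in (x_1−20, x_2−12): tangency gives 0.625·p_2·(x_2−12) = 0.125·p_1·(x_1−20).
After buying the subsistence bundle (20, 12), a share 5/6 of the remaining income goes to x_1: x_1* = 20 + 5/6·(M − 20p_1 − 12p_2)/p_1.
Discretionary income = 192 − 20·7 − 12·3 = 16; x_1* = 20 + 5/6·16/7 = 21.9048.

x_1* = 21.9048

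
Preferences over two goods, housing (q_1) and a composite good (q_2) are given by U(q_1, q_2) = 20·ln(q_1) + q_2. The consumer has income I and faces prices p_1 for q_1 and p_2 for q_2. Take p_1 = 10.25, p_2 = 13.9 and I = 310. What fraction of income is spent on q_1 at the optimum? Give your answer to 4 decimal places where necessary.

share on q_1 = 0.8968

MU_q_1 = 20/q_1, MU_q_2 = 1. Tangency: 20/q_1 = p_1/p_2.
So q_1*(p_1,p_2) = 20·p_2/p_1, independent of income; and q_2* = (I − 20·p_2)/p_2.
At the given prices: q_1* = 20·13.9/10.25 = 27.122, and q_2* = 2.3022.
Expenditure on q_1: 10.25·27.122 = 278; share = 0.8968.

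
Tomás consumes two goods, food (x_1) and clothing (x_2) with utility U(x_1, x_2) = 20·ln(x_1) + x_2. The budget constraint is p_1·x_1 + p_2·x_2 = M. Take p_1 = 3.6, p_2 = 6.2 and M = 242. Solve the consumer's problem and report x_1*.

x_1* = 34.4444

So x_1*(p_1,p_2) = 20·p_2/p_1, independent of income; and x_2* = (M − 20·p_2)/p_2.
At the given prices: x_1* = 20·6.2/3.6 = 34.4444.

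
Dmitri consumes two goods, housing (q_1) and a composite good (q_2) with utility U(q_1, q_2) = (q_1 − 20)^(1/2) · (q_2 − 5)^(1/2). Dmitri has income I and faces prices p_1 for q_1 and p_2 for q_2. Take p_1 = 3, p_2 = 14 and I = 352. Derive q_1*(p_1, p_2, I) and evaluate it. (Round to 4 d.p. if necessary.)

This is Cobb-Douglas in (q_1−20, q_2−5): tangency gives 0.5·p_2·(q_2−5) = 0.5·p_1·(q_1−20).
Substituting into the budget: q_1* = 20 + 0.5·(I − 20·p_1 − 5·p_2)/p_1, and q_2* = 5 + 0.5·(…)/p_2.
Discretionary income = 352 − 20·3 − 5·14 = 222; q_1* = 20 + 0.5·222/3 = 57.

q_1* = 57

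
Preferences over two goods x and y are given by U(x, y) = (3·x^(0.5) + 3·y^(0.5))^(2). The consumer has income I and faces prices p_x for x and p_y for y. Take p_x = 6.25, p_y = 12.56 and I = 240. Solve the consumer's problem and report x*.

x* = 25.6408

MRS = MU_x/MU_y = (y/x)^(0.5). Set equal to p_x/p_y.
Hence y/x = (p_x/p_y)^(1/(0.5)), i.e. raised to the 2 power.
With the ratio pinned down, the budget gives x* = I/(p_x + p_y·(y/x)) and y* = (y/x)·x*.
Numerically y/x = 0.247617, so x* = 240/(6.25 + 12.56·0.247617) = 25.6408.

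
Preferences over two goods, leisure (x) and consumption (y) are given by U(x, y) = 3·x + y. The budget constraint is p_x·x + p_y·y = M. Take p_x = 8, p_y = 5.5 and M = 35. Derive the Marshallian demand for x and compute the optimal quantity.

Perfect substitutes: compare marginal utility per dollar. 3/p_x vs 1/p_y → 0.375 vs 0.1818.
x gives more utility per dollar, so spend all income on x: x* = M/p_x, y* = 0.
Numerically: x* = 4.375, y* = 0.

x* = 4.375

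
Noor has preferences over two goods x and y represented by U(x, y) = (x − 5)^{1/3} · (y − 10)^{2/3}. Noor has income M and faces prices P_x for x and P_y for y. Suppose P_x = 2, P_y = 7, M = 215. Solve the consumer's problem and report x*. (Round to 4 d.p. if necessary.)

x* = 27.5

Substituting into the budget: x* = 5 + 1/3·(M − 5·P_x − 10·P_y)/P_x, and y* = 10 + 2/3·(…)/P_y.
Discretionary income = 215 − 5·2 − 10·7 = 135; x* = 5 + 1/3·135/2 = 27.5.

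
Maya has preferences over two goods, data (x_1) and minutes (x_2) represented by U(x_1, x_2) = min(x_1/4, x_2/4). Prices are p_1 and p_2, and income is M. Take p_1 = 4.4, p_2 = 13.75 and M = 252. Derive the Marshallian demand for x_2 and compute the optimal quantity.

x_2* = 13.8843

Leontief preferences: the optimum is at the kink where x_1/4 = x_2/4, i.e. x_2 = x_1.
Budget: p_1·x_1 + p_2·x_1 = M, so (4·p_1 + 4·p_2)·x_1 = 4·M.
Demand: x_1*(p_1,p_2,M) = 4·M/(4·p_1 + 4·p_2), x_2* = 4·M/(4·p_1 + 4·p_2).
Here 4·4.4 + 4·13.75 = 72.6, giving x_2* = 13.8843.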